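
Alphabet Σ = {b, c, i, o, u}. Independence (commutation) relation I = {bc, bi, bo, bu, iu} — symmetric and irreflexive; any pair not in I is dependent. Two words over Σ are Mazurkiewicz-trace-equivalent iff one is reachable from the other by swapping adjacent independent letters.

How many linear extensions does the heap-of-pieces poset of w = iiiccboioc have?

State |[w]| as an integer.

drop 0:i onto floor
drop 1:i onto {0:i}
drop 2:i onto {1:i}
drop 3:c onto {2:i}
drop 4:c onto {3:c}
drop 5:b onto floor
drop 6:o onto {4:c}
drop 7:i onto {6:o}
drop 8:o onto {7:i}
drop 9:c onto {8:o}
ground layer = {0:i, 5:b}
drop-orders for the pieces not yet dropped (sum over which currently-grounded one goes next):
  1 to go: {5} 1  {9} 1
  2 to go: {5,9} 2  {8,9} 1
  3 to go: {5,8,9} 3  {7,8,9} 1
  4 to go: {5,7,8,9} 4  {6,7,8,9} 1
  5 to go: {4,6,7,8,9} 1  {5,6,7,8,9} 5
  6 to go: {3,4,6,7,8,9} 1  {4,5,6,7,8,9} 6
  7 to go: {2,3,4,6,7,8,9} 1  {3,4,5,6,7,8,9} 7
  8 to go: {1,2,3,4,6,7,8,9} 1  {2,3,4,5,6,7,8,9} 8
  if 0:i drops first: 9 orders
  if 5:b drops first: 1 orders
heap linearizations: 10

10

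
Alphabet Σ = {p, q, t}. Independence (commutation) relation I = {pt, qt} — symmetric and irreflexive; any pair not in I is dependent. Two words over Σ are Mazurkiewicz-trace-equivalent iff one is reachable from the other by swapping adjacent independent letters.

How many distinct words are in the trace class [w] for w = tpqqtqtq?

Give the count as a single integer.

56

#0=t has no predecessor
#1=p has no predecessor
#2=q depends on [1:p]
#3=q depends on [2:q]
#4=t depends on [0:t]
#5=q depends on [3:q]
#6=t depends on [4:t]
#7=q depends on [5:q]
sources: [0:t, 1:p]
N(rest) = Σ N(rest − s) over sources s of rest; N(one piece) = 1:
  size 1 → [6]=1  [7]=1
  size 2 → [4,6]=1  [5,7]=1  [6,7]=2
  size 3 → [0,4,6]=1  [3,5,7]=1  [4,6,7]=3  [5,6,7]=3
  size 4 → [0,4,6,7]=4  [2,3,5,7]=1  [3,5,6,7]=4  [4,5,6,7]=6
  size 5 → [0,4,5,6,7]=10  [1,2,3,5,7]=1  [2,3,5,6,7]=5  [3,4,5,6,7]=10
  size 6 → [0,3,4,5,6,7]=20  [1,2,3,5,6,7]=6  [2,3,4,5,6,7]=15
  first=0(t) contributes 21
  first=1(p) contributes 35
|[w]| = 56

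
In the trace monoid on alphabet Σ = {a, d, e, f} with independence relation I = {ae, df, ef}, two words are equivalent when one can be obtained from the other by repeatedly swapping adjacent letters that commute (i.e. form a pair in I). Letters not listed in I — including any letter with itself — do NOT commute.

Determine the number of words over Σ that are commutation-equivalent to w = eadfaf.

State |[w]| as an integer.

0(e) covers ∅
1(a) covers ∅
2(d) covers 0:e, 1:a
3(f) covers 1:a
4(a) covers 2:d, 3:f
5(f) covers 4:a
floor of heap: 0:e, 1:a
completions by unplaced set U, small U first (add the entries for U minus each lowest piece of U):
  |U|=1: {5}:1
  |U|=2: {4,5}:1
  |U|=3: {2,4,5}:1  {3,4,5}:1
  |U|=4: {0,2,4,5}:1  {2,3,4,5}:2
  start at 0(e): 2
  start at 1(a): 3
sum over floor = 5

5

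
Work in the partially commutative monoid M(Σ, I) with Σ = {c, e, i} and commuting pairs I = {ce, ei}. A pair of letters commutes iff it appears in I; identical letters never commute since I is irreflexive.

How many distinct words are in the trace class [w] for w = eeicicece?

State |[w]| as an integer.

piece 0:e — minimal
piece 1:e rests on {0:e}
piece 2:i — minimal
piece 3:c rests on {2:i}
piece 4:i rests on {3:c}
piece 5:c rests on {4:i}
piece 6:e rests on {1:e}
piece 7:c rests on {5:c}
piece 8:e rests on {6:e}
minimal pieces: {0:e, 2:i}
ways to finish when only these pieces remain (= sum over removing one remaining piece with nothing left below it):
  1 left: {7}→1  {8}→1
  2 left: {5,7}→1  {6,8}→1  {7,8}→2
  3 left: {1,6,8}→1  {4,5,7}→1  {5,7,8}→3  {6,7,8}→3
  4 left: {0,1,6,8}→1  {1,6,7,8}→4  {3,4,5,7}→1  {4,5,7,8}→4  {5,6,7,8}→6
  5 left: {0,1,6,7,8}→5  {1,5,6,7,8}→10  {2,3,4,5,7}→1  {3,4,5,7,8}→5  {4,5,6,7,8}→10
  6 left: {0,1,5,6,7,8}→15  {1,4,5,6,7,8}→20  {2,3,4,5,7,8}→6  {3,4,5,6,7,8}→15
  7 left: {0,1,4,5,6,7,8}→35  {1,3,4,5,6,7,8}→35  {2,3,4,5,6,7,8}→21
  placing 0:e first → 56 extensions
  placing 2:i first → 70 extensions
total linear extensions = 126

126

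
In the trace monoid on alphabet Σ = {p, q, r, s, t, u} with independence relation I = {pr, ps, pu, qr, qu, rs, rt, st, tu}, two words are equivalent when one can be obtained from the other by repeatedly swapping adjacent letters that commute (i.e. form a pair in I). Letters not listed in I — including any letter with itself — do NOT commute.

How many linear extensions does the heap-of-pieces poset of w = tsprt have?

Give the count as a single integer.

20

#0=t has no predecessor
#1=s has no predecessor
#2=p depends on [0:t]
#3=r has no predecessor
#4=t depends on [2:p]
sources: [0:t, 1:s, 3:r]
N(rest) = Σ N(rest − s) over sources s of rest; N(one piece) = 1:
  size 1 → [1]=1  [3]=1  [4]=1
  size 2 → [1,3]=2  [1,4]=2  [2,4]=1  [3,4]=2
  size 3 → [0,2,4]=1  [1,2,4]=3  [1,3,4]=6  [2,3,4]=3
  first=0(t) contributes 12
  first=1(s) contributes 4
  first=3(r) contributes 4
|[w]| = 20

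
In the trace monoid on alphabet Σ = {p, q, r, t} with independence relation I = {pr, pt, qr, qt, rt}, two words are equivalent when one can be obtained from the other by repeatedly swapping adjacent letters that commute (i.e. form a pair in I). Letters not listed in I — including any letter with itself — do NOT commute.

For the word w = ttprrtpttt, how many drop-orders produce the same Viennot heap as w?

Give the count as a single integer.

0(t) covers ∅
1(t) covers 0:t
2(p) covers ∅
3(r) covers ∅
4(r) covers 3:r
5(t) covers 1:t
6(p) covers 2:p
7(t) covers 5:t
8(t) covers 7:t
9(t) covers 8:t
floor of heap: 0:t, 2:p, 3:r
completions by unplaced set U, small U first (add the entries for U minus each lowest piece of U):
  |U|=1: {4}:1  {6}:1  {9}:1
  |U|=2: {2,6}:1  {3,4}:1  {4,6}:2  {4,9}:2  {6,9}:2  {8,9}:1
  |U|=3: {2,4,6}:3  {2,6,9}:3  {3,4,6}:3  {3,4,9}:3  {4,6,9}:6  {4,8,9}:3  {6,8,9}:3  {7,8,9}:1
  |U|=4: {2,3,4,6}:6  {2,4,6,9}:12  {2,6,8,9}:6  {3,4,6,9}:12  {3,4,8,9}:6  {4,6,8,9}:12  {4,7,8,9}:4  {5,7,8,9}:1  {6,7,8,9}:4
  |U|=5: {1,5,7,8,9}:1  {2,3,4,6,9}:30  {2,4,6,8,9}:30  {2,6,7,8,9}:10  {3,4,6,8,9}:30  {3,4,7,8,9}:10  {4,5,7,8,9}:5  {4,6,7,8,9}:20  {5,6,7,8,9}:5
  |U|=6: {0,1,5,7,8,9}:1  {1,4,5,7,8,9}:6  {1,5,6,7,8,9}:6  {2,3,4,6,8,9}:90  {2,4,6,7,8,9}:60  {2,5,6,7,8,9}:15  {3,4,5,7,8,9}:15  {3,4,6,7,8,9}:60  {4,5,6,7,8,9}:30
  |U|=7: {0,1,4,5,7,8,9}:7  {0,1,5,6,7,8,9}:7  {1,2,5,6,7,8,9}:21  {1,3,4,5,7,8,9}:21  {1,4,5,6,7,8,9}:42  {2,3,4,6,7,8,9}:210  {2,4,5,6,7,8,9}:105  {3,4,5,6,7,8,9}:105
  |U|=8: {0,1,2,5,6,7,8,9}:28  {0,1,3,4,5,7,8,9}:28  {0,1,4,5,6,7,8,9}:56  {1,2,4,5,6,7,8,9}:168  {1,3,4,5,6,7,8,9}:168  {2,3,4,5,6,7,8,9}:420
  start at 0(t): 756
  start at 2(p): 252
  start at 3(r): 252
sum over floor = 1260

1260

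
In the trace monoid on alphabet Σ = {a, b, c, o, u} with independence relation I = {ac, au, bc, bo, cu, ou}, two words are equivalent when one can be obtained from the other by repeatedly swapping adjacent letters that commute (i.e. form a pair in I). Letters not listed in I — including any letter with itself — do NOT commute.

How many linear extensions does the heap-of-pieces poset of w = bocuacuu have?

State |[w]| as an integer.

189

0(b) covers ∅
1(o) covers ∅
2(c) covers 1:o
3(u) covers 0:b
4(a) covers 0:b, 1:o
5(c) covers 2:c
6(u) covers 3:u
7(u) covers 6:u
floor of heap: 0:b, 1:o
completions by unplaced set U, small U first (add the entries for U minus each lowest piece of U):
  |U|=1: {4}:1  {5}:1  {7}:1
  |U|=2: {2,5}:1  {4,5}:2  {4,7}:2  {5,7}:2  {6,7}:1
  |U|=3: {2,4,5}:3  {2,5,7}:3  {3,6,7}:1  {4,5,7}:6  {4,6,7}:3  {5,6,7}:3
  |U|=4: {1,2,4,5}:3  {2,4,5,7}:12  {2,5,6,7}:6  {3,4,6,7}:4  {3,5,6,7}:4  {4,5,6,7}:12
  |U|=5: {0,3,4,6,7}:4  {1,2,4,5,7}:15  {2,3,5,6,7}:10  {2,4,5,6,7}:30  {3,4,5,6,7}:20
  |U|=6: {0,3,4,5,6,7}:24  {1,2,4,5,6,7}:45  {2,3,4,5,6,7}:60
  start at 0(b): 105
  start at 1(o): 84
sum over floor = 189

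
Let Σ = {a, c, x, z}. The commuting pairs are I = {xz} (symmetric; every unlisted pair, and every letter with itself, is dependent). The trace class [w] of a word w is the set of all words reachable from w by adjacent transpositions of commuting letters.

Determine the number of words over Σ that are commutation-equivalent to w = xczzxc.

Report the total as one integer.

drop 0:x onto floor
drop 1:c onto {0:x}
drop 2:z onto {1:c}
drop 3:z onto {2:z}
drop 4:x onto {1:c}
drop 5:c onto {3:z, 4:x}
ground layer = {0:x}
drop-orders for the pieces not yet dropped (sum over which currently-grounded one goes next):
  1 to go: {5} 1
  2 to go: {3,5} 1  {4,5} 1
  3 to go: {2,3,5} 1  {3,4,5} 2
  4 to go: {2,3,4,5} 3
  if 0:x drops first: 3 orders

3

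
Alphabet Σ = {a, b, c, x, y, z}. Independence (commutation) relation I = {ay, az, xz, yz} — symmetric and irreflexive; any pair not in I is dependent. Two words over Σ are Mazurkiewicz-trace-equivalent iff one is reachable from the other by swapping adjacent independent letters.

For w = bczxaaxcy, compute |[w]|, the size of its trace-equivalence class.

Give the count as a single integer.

5

0(b) covers ∅
1(c) covers 0:b
2(z) covers 1:c
3(x) covers 1:c
4(a) covers 3:x
5(a) covers 4:a
6(x) covers 5:a
7(c) covers 2:z, 6:x
8(y) covers 7:c
floor of heap: 0:b
completions by unplaced set U, small U first (add the entries for U minus each lowest piece of U):
  |U|=1: {8}:1
  |U|=2: {7,8}:1
  |U|=3: {2,7,8}:1  {6,7,8}:1
  |U|=4: {2,6,7,8}:2  {5,6,7,8}:1
  |U|=5: {2,5,6,7,8}:3  {4,5,6,7,8}:1
  |U|=6: {2,4,5,6,7,8}:4  {3,4,5,6,7,8}:1
  |U|=7: {2,3,4,5,6,7,8}:5
  start at 0(b): 5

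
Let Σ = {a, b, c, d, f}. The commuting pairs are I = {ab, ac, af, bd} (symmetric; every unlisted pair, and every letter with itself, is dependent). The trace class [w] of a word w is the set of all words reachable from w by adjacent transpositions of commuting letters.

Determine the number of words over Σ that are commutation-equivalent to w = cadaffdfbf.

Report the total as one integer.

0(c) covers ∅
1(a) covers ∅
2(d) covers 0:c, 1:a
3(a) covers 2:d
4(f) covers 2:d
5(f) covers 4:f
6(d) covers 3:a, 5:f
7(f) covers 6:d
8(b) covers 7:f
9(f) covers 8:b
floor of heap: 0:c, 1:a
completions by unplaced set U, small U first (add the entries for U minus each lowest piece of U):
  |U|=1: {9}:1
  |U|=2: {8,9}:1
  |U|=3: {7,8,9}:1
  |U|=4: {6,7,8,9}:1
  |U|=5: {3,6,7,8,9}:1  {5,6,7,8,9}:1
  |U|=6: {3,5,6,7,8,9}:2  {4,5,6,7,8,9}:1
  |U|=7: {3,4,5,6,7,8,9}:3
  |U|=8: {2,3,4,5,6,7,8,9}:3
  start at 0(c): 3
  start at 1(a): 3
sum over floor = 6

6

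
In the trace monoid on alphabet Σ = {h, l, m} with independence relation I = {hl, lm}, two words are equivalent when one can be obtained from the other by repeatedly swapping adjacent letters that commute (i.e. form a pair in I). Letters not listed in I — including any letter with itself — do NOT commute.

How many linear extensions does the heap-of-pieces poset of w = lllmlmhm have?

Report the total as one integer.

70

#0=l has no predecessor
#1=l depends on [0:l]
#2=l depends on [1:l]
#3=m has no predecessor
#4=l depends on [2:l]
#5=m depends on [3:m]
#6=h depends on [5:m]
#7=m depends on [6:h]
sources: [0:l, 3:m]
N(rest) = Σ N(rest − s) over sources s of rest; N(one piece) = 1:
  size 1 → [4]=1  [7]=1
  size 2 → [2,4]=1  [4,7]=2  [6,7]=1
  size 3 → [1,2,4]=1  [2,4,7]=3  [4,6,7]=3  [5,6,7]=1
  size 4 → [0,1,2,4]=1  [1,2,4,7]=4  [2,4,6,7]=6  [3,5,6,7]=1  [4,5,6,7]=4
  size 5 → [0,1,2,4,7]=5  [1,2,4,6,7]=10  [2,4,5,6,7]=10  [3,4,5,6,7]=5
  size 6 → [0,1,2,4,6,7]=15  [1,2,4,5,6,7]=20  [2,3,4,5,6,7]=15
  first=0(l) contributes 35
  first=3(m) contributes 35
|[w]| = 70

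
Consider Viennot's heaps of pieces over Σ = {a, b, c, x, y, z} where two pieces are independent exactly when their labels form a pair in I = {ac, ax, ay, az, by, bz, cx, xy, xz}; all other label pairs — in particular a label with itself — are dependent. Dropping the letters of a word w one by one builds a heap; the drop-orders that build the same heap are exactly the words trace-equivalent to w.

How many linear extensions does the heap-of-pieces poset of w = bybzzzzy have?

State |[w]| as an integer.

28

piece 0:b — minimal
piece 1:y — minimal
piece 2:b rests on {0:b}
piece 3:z rests on {1:y}
piece 4:z rests on {3:z}
piece 5:z rests on {4:z}
piece 6:z rests on {5:z}
piece 7:y rests on {6:z}
minimal pieces: {0:b, 1:y}
ways to finish when only these pieces remain (= sum over removing one remaining piece with nothing left below it):
  1 left: {2}→1  {7}→1
  2 left: {0,2}→1  {2,7}→2  {6,7}→1
  3 left: {0,2,7}→3  {2,6,7}→3  {5,6,7}→1
  4 left: {0,2,6,7}→6  {2,5,6,7}→4  {4,5,6,7}→1
  5 left: {0,2,5,6,7}→10  {2,4,5,6,7}→5  {3,4,5,6,7}→1
  6 left: {0,2,4,5,6,7}→15  {1,3,4,5,6,7}→1  {2,3,4,5,6,7}→6
  placing 0:b first → 7 extensions
  placing 1:y first → 21 extensions
total linear extensions = 28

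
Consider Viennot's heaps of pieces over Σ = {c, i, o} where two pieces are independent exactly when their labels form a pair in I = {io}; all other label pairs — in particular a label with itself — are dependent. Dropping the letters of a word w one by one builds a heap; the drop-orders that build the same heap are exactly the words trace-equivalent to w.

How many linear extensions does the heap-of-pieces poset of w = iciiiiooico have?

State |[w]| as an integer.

21

#0=i has no predecessor
#1=c depends on [0:i]
#2=i depends on [1:c]
#3=i depends on [2:i]
#4=i depends on [3:i]
#5=i depends on [4:i]
#6=o depends on [1:c]
#7=o depends on [6:o]
#8=i depends on [5:i]
#9=c depends on [7:o, 8:i]
#10=o depends on [9:c]
sources: [0:i]
N(rest) = Σ N(rest − s) over sources s of rest; N(one piece) = 1:
  size 1 → [10]=1
  size 2 → [9,10]=1
  size 3 → [7,9,10]=1  [8,9,10]=1
  size 4 → [5,8,9,10]=1  [6,7,9,10]=1  [7,8,9,10]=2
  size 5 → [4,5,8,9,10]=1  [5,7,8,9,10]=3  [6,7,8,9,10]=3
  size 6 → [3,4,5,8,9,10]=1  [4,5,7,8,9,10]=4  [5,6,7,8,9,10]=6
  size 7 → [2,3,4,5,8,9,10]=1  [3,4,5,7,8,9,10]=5  [4,5,6,7,8,9,10]=10
  size 8 → [2,3,4,5,7,8,9,10]=6  [3,4,5,6,7,8,9,10]=15
  size 9 → [2,3,4,5,6,7,8,9,10]=21
  first=0(i) contributes 21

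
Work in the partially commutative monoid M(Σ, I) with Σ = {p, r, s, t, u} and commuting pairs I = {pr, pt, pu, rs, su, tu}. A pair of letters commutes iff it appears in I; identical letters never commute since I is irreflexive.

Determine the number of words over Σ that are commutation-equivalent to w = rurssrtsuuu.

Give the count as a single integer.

215

piece 0:r — minimal
piece 1:u rests on {0:r}
piece 2:r rests on {1:u}
piece 3:s — minimal
piece 4:s rests on {3:s}
piece 5:r rests on {2:r}
piece 6:t rests on {4:s, 5:r}
piece 7:s rests on {6:t}
piece 8:u rests on {5:r}
piece 9:u rests on {8:u}
piece 10:u rests on {9:u}
minimal pieces: {0:r, 3:s}
ways to finish when only these pieces remain (= sum over removing one remaining piece with nothing left below it):
  1 left: {7}→1  {10}→1
  2 left: {6,7}→1  {7,10}→2  {9,10}→1
  3 left: {4,6,7}→1  {6,7,10}→3  {7,9,10}→3  {8,9,10}→1
  4 left: {3,4,6,7}→1  {4,6,7,10}→4  {6,7,9,10}→6  {7,8,9,10}→4
  5 left: {3,4,6,7,10}→5  {4,6,7,9,10}→10  {6,7,8,9,10}→10
  6 left: {3,4,6,7,9,10}→15  {4,6,7,8,9,10}→20  {5,6,7,8,9,10}→10
  7 left: {2,5,6,7,8,9,10}→10  {3,4,6,7,8,9,10}→35  {4,5,6,7,8,9,10}→30
  8 left: {1,2,5,6,7,8,9,10}→10  {2,4,5,6,7,8,9,10}→40  {3,4,5,6,7,8,9,10}→65
  9 left: {0,1,2,5,6,7,8,9,10}→10  {1,2,4,5,6,7,8,9,10}→50  {2,3,4,5,6,7,8,9,10}→105
  placing 0:r first → 155 extensions
  placing 3:s first → 60 extensions
total linear extensions = 215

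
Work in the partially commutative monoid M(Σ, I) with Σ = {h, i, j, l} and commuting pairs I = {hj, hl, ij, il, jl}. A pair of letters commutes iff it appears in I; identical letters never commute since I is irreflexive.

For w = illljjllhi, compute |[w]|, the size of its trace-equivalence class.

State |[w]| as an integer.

2520

#0=i has no predecessor
#1=l has no predecessor
#2=l depends on [1:l]
#3=l depends on [2:l]
#4=j has no predecessor
#5=j depends on [4:j]
#6=l depends on [3:l]
#7=l depends on [6:l]
#8=h depends on [0:i]
#9=i depends on [8:h]
sources: [0:i, 1:l, 4:j]
N(rest) = Σ N(rest − s) over sources s of rest; N(one piece) = 1:
  size 1 → [5]=1  [7]=1  [9]=1
  size 2 → [4,5]=1  [5,7]=2  [5,9]=2  [6,7]=1  [7,9]=2  [8,9]=1
  size 3 → [0,8,9]=1  [3,6,7]=1  [4,5,7]=3  [4,5,9]=3  [5,6,7]=3  [5,7,9]=6  [5,8,9]=3  [6,7,9]=3  [7,8,9]=3
  size 4 → [0,5,8,9]=4  [0,7,8,9]=4  [2,3,6,7]=1  [3,5,6,7]=4  [3,6,7,9]=4  [4,5,6,7]=6  [4,5,7,9]=12  [4,5,8,9]=6  [5,6,7,9]=12  [5,7,8,9]=12  [6,7,8,9]=6
  size 5 → [0,4,5,8,9]=10  [0,5,7,8,9]=20  [0,6,7,8,9]=10  [1,2,3,6,7]=1  [2,3,5,6,7]=5  [2,3,6,7,9]=5  [3,4,5,6,7]=10  [3,5,6,7,9]=20  [3,6,7,8,9]=10  [4,5,6,7,9]=30  [4,5,7,8,9]=30  [5,6,7,8,9]=30
  size 6 → [0,3,6,7,8,9]=20  [0,4,5,7,8,9]=60  [0,5,6,7,8,9]=60  [1,2,3,5,6,7]=6  [1,2,3,6,7,9]=6  [2,3,4,5,6,7]=15  [2,3,5,6,7,9]=30  [2,3,6,7,8,9]=15  [3,4,5,6,7,9]=60  [3,5,6,7,8,9]=60  [4,5,6,7,8,9]=90
  size 7 → [0,2,3,6,7,8,9]=35  [0,3,5,6,7,8,9]=140  [0,4,5,6,7,8,9]=210  [1,2,3,4,5,6,7]=21  [1,2,3,5,6,7,9]=42  [1,2,3,6,7,8,9]=21  [2,3,4,5,6,7,9]=105  [2,3,5,6,7,8,9]=105  [3,4,5,6,7,8,9]=210
  size 8 → [0,1,2,3,6,7,8,9]=56  [0,2,3,5,6,7,8,9]=280  [0,3,4,5,6,7,8,9]=560  [1,2,3,4,5,6,7,9]=168  [1,2,3,5,6,7,8,9]=168  [2,3,4,5,6,7,8,9]=420
  first=0(i) contributes 756
  first=1(l) contributes 1260
  first=4(j) contributes 504
|[w]| = 2520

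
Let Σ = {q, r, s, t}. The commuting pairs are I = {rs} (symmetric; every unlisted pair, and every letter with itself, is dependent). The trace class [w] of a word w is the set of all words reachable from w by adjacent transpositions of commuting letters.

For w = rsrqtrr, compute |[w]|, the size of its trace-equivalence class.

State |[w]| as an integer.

#0=r has no predecessor
#1=s has no predecessor
#2=r depends on [0:r]
#3=q depends on [1:s, 2:r]
#4=t depends on [3:q]
#5=r depends on [4:t]
#6=r depends on [5:r]
sources: [0:r, 1:s]
N(rest) = Σ N(rest − s) over sources s of rest; N(one piece) = 1:
  size 1 → [6]=1
  size 2 → [5,6]=1
  size 3 → [4,5,6]=1
  size 4 → [3,4,5,6]=1
  size 5 → [1,3,4,5,6]=1  [2,3,4,5,6]=1
  first=0(r) contributes 2
  first=1(s) contributes 1
|[w]| = 3

3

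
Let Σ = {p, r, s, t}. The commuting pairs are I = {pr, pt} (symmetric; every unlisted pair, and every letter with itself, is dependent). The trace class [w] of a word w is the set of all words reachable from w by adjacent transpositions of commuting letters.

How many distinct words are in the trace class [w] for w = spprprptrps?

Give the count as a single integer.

126

drop 0:s onto floor
drop 1:p onto {0:s}
drop 2:p onto {1:p}
drop 3:r onto {0:s}
drop 4:p onto {2:p}
drop 5:r onto {3:r}
drop 6:p onto {4:p}
drop 7:t onto {5:r}
drop 8:r onto {7:t}
drop 9:p onto {6:p}
drop 10:s onto {8:r, 9:p}
ground layer = {0:s}
drop-orders for the pieces not yet dropped (sum over which currently-grounded one goes next):
  1 to go: {10} 1
  2 to go: {8,10} 1  {9,10} 1
  3 to go: {6,9,10} 1  {7,8,10} 1  {8,9,10} 2
  4 to go: {4,6,9,10} 1  {5,7,8,10} 1  {6,8,9,10} 3  {7,8,9,10} 3
  5 to go: {2,4,6,9,10} 1  {3,5,7,8,10} 1  {4,6,8,9,10} 4  {5,7,8,9,10} 4  {6,7,8,9,10} 6
  6 to go: {1,2,4,6,9,10} 1  {2,4,6,8,9,10} 5  {3,5,7,8,9,10} 5  {4,6,7,8,9,10} 10  {5,6,7,8,9,10} 10
  7 to go: {1,2,4,6,8,9,10} 6  {2,4,6,7,8,9,10} 15  {3,5,6,7,8,9,10} 15  {4,5,6,7,8,9,10} 20
  8 to go: {1,2,4,6,7,8,9,10} 21  {2,4,5,6,7,8,9,10} 35  {3,4,5,6,7,8,9,10} 35
  9 to go: {1,2,4,5,6,7,8,9,10} 56  {2,3,4,5,6,7,8,9,10} 70
  if 0:s drops first: 126 orders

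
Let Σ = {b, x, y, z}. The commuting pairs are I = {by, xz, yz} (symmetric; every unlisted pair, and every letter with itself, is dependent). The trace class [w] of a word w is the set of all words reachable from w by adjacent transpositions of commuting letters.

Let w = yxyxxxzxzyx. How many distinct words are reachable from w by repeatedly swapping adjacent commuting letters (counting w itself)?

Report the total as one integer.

piece 0:y — minimal
piece 1:x rests on {0:y}
piece 2:y rests on {1:x}
piece 3:x rests on {2:y}
piece 4:x rests on {3:x}
piece 5:x rests on {4:x}
piece 6:z — minimal
piece 7:x rests on {5:x}
piece 8:z rests on {6:z}
piece 9:y rests on {7:x}
piece 10:x rests on {9:y}
minimal pieces: {0:y, 6:z}
ways to finish when only these pieces remain (= sum over removing one remaining piece with nothing left below it):
  1 left: {8}→1  {10}→1
  2 left: {6,8}→1  {8,10}→2  {9,10}→1
  3 left: {6,8,10}→3  {7,9,10}→1  {8,9,10}→3
  4 left: {5,7,9,10}→1  {6,8,9,10}→6  {7,8,9,10}→4
  5 left: {4,5,7,9,10}→1  {5,7,8,9,10}→5  {6,7,8,9,10}→10
  6 left: {3,4,5,7,9,10}→1  {4,5,7,8,9,10}→6  {5,6,7,8,9,10}→15
  7 left: {2,3,4,5,7,9,10}→1  {3,4,5,7,8,9,10}→7  {4,5,6,7,8,9,10}→21
  8 left: {1,2,3,4,5,7,9,10}→1  {2,3,4,5,7,8,9,10}→8  {3,4,5,6,7,8,9,10}→28
  9 left: {0,1,2,3,4,5,7,9,10}→1  {1,2,3,4,5,7,8,9,10}→9  {2,3,4,5,6,7,8,9,10}→36
  placing 0:y first → 45 extensions
  placing 6:z first → 10 extensions
total linear extensions = 55

55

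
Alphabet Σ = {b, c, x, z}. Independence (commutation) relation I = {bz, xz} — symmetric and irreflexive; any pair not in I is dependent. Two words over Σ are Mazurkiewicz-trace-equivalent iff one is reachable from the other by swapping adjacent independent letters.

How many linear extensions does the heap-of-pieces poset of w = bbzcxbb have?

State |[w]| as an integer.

3

#0=b has no predecessor
#1=b depends on [0:b]
#2=z has no predecessor
#3=c depends on [1:b, 2:z]
#4=x depends on [3:c]
#5=b depends on [4:x]
#6=b depends on [5:b]
sources: [0:b, 2:z]
N(rest) = Σ N(rest − s) over sources s of rest; N(one piece) = 1:
  size 1 → [6]=1
  size 2 → [5,6]=1
  size 3 → [4,5,6]=1
  size 4 → [3,4,5,6]=1
  size 5 → [1,3,4,5,6]=1  [2,3,4,5,6]=1
  first=0(b) contributes 2
  first=2(z) contributes 1
|[w]| = 3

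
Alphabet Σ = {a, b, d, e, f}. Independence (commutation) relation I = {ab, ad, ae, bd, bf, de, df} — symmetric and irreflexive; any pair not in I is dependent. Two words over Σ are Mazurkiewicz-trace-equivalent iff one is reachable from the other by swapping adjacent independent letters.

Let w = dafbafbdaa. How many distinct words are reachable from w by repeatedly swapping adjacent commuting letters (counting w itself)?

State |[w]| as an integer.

1260

piece 0:d — minimal
piece 1:a — minimal
piece 2:f rests on {1:a}
piece 3:b — minimal
piece 4:a rests on {2:f}
piece 5:f rests on {4:a}
piece 6:b rests on {3:b}
piece 7:d rests on {0:d}
piece 8:a rests on {5:f}
piece 9:a rests on {8:a}
minimal pieces: {0:d, 1:a, 3:b}
ways to finish when only these pieces remain (= sum over removing one remaining piece with nothing left below it):
  1 left: {6}→1  {7}→1  {9}→1
  2 left: {0,7}→1  {3,6}→1  {6,7}→2  {6,9}→2  {7,9}→2  {8,9}→1
  3 left: {0,6,7}→3  {0,7,9}→3  {3,6,7}→3  {3,6,9}→3  {5,8,9}→1  {6,7,9}→6  {6,8,9}→3  {7,8,9}→3
  4 left: {0,3,6,7}→6  {0,6,7,9}→12  {0,7,8,9}→6  {3,6,7,9}→12  {3,6,8,9}→6  {4,5,8,9}→1  {5,6,8,9}→4  {5,7,8,9}→4  {6,7,8,9}→12
  5 left: {0,3,6,7,9}→30  {0,5,7,8,9}→10  {0,6,7,8,9}→30  {2,4,5,8,9}→1  {3,5,6,8,9}→10  {3,6,7,8,9}→30  {4,5,6,8,9}→5  {4,5,7,8,9}→5  {5,6,7,8,9}→20
  6 left: {0,3,6,7,8,9}→90  {0,4,5,7,8,9}→15  {0,5,6,7,8,9}→60  {1,2,4,5,8,9}→1  {2,4,5,6,8,9}→6  {2,4,5,7,8,9}→6  {3,4,5,6,8,9}→15  {3,5,6,7,8,9}→60  {4,5,6,7,8,9}→30
  7 left: {0,2,4,5,7,8,9}→21  {0,3,5,6,7,8,9}→210  {0,4,5,6,7,8,9}→105  {1,2,4,5,6,8,9}→7  {1,2,4,5,7,8,9}→7  {2,3,4,5,6,8,9}→21  {2,4,5,6,7,8,9}→42  {3,4,5,6,7,8,9}→105
  8 left: {0,1,2,4,5,7,8,9}→28  {0,2,4,5,6,7,8,9}→168  {0,3,4,5,6,7,8,9}→420  {1,2,3,4,5,6,8,9}→28  {1,2,4,5,6,7,8,9}→56  {2,3,4,5,6,7,8,9}→168
  placing 0:d first → 252 extensions
  placing 1:a first → 756 extensions
  placing 3:b first → 252 extensions
total linear extensions = 1260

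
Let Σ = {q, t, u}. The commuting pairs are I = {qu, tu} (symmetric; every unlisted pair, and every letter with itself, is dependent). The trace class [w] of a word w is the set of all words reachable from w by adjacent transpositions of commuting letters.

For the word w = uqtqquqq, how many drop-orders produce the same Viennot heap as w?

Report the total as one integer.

0(u) covers ∅
1(q) covers ∅
2(t) covers 1:q
3(q) covers 2:t
4(q) covers 3:q
5(u) covers 0:u
6(q) covers 4:q
7(q) covers 6:q
floor of heap: 0:u, 1:q
completions by unplaced set U, small U first (add the entries for U minus each lowest piece of U):
  |U|=1: {5}:1  {7}:1
  |U|=2: {0,5}:1  {5,7}:2  {6,7}:1
  |U|=3: {0,5,7}:3  {4,6,7}:1  {5,6,7}:3
  |U|=4: {0,5,6,7}:6  {3,4,6,7}:1  {4,5,6,7}:4
  |U|=5: {0,4,5,6,7}:10  {2,3,4,6,7}:1  {3,4,5,6,7}:5
  |U|=6: {0,3,4,5,6,7}:15  {1,2,3,4,6,7}:1  {2,3,4,5,6,7}:6
  start at 0(u): 7
  start at 1(q): 21
sum over floor = 28

28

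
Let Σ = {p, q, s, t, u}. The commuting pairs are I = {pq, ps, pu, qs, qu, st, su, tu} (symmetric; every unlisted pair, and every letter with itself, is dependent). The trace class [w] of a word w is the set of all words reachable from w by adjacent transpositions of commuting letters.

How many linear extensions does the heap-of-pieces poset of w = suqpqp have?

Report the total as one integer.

180

piece 0:s — minimal
piece 1:u — minimal
piece 2:q — minimal
piece 3:p — minimal
piece 4:q rests on {2:q}
piece 5:p rests on {3:p}
minimal pieces: {0:s, 1:u, 2:q, 3:p}
ways to finish when only these pieces remain (= sum over removing one remaining piece with nothing left below it):
  1 left: {0}→1  {1}→1  {4}→1  {5}→1
  2 left: {0,1}→2  {0,4}→2  {0,5}→2  {1,4}→2  {1,5}→2  {2,4}→1  {3,5}→1  {4,5}→2
  3 left: {0,1,4}→6  {0,1,5}→6  {0,2,4}→3  {0,3,5}→3  {0,4,5}→6  {1,2,4}→3  {1,3,5}→3  {1,4,5}→6  {2,4,5}→3  {3,4,5}→3
  4 left: {0,1,2,4}→12  {0,1,3,5}→12  {0,1,4,5}→24  {0,2,4,5}→12  {0,3,4,5}→12  {1,2,4,5}→12  {1,3,4,5}→12  {2,3,4,5}→6
  placing 0:s first → 30 extensions
  placing 1:u first → 30 extensions
  placing 2:q first → 60 extensions
  placing 3:p first → 60 extensions
total linear extensions = 180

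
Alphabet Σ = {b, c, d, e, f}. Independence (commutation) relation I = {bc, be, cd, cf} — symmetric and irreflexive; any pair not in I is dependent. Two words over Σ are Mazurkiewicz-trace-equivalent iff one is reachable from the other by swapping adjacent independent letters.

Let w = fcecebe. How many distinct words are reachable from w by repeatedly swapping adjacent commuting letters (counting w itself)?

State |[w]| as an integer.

0(f) covers ∅
1(c) covers ∅
2(e) covers 0:f, 1:c
3(c) covers 2:e
4(e) covers 3:c
5(b) covers 0:f
6(e) covers 4:e
floor of heap: 0:f, 1:c
completions by unplaced set U, small U first (add the entries for U minus each lowest piece of U):
  |U|=1: {5}:1  {6}:1
  |U|=2: {4,6}:1  {5,6}:2
  |U|=3: {3,4,6}:1  {4,5,6}:3
  |U|=4: {2,3,4,6}:1  {3,4,5,6}:4
  |U|=5: {1,2,3,4,6}:1  {2,3,4,5,6}:5
  start at 0(f): 6
  start at 1(c): 5
sum over floor = 11

11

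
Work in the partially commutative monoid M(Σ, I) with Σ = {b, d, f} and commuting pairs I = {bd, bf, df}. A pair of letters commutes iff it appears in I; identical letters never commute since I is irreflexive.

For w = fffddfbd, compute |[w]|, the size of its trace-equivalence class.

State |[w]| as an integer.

0(f) covers ∅
1(f) covers 0:f
2(f) covers 1:f
3(d) covers ∅
4(d) covers 3:d
5(f) covers 2:f
6(b) covers ∅
7(d) covers 4:d
floor of heap: 0:f, 3:d, 6:b
completions by unplaced set U, small U first (add the entries for U minus each lowest piece of U):
  |U|=1: {5}:1  {6}:1  {7}:1
  |U|=2: {2,5}:1  {4,7}:1  {5,6}:2  {5,7}:2  {6,7}:2
  |U|=3: {1,2,5}:1  {2,5,6}:3  {2,5,7}:3  {3,4,7}:1  {4,5,7}:3  {4,6,7}:3  {5,6,7}:6
  |U|=4: {0,1,2,5}:1  {1,2,5,6}:4  {1,2,5,7}:4  {2,4,5,7}:6  {2,5,6,7}:12  {3,4,5,7}:4  {3,4,6,7}:4  {4,5,6,7}:12
  |U|=5: {0,1,2,5,6}:5  {0,1,2,5,7}:5  {1,2,4,5,7}:10  {1,2,5,6,7}:20  {2,3,4,5,7}:10  {2,4,5,6,7}:30  {3,4,5,6,7}:20
  |U|=6: {0,1,2,4,5,7}:15  {0,1,2,5,6,7}:30  {1,2,3,4,5,7}:20  {1,2,4,5,6,7}:60  {2,3,4,5,6,7}:60
  start at 0(f): 140
  start at 3(d): 105
  start at 6(b): 35
sum over floor = 280

280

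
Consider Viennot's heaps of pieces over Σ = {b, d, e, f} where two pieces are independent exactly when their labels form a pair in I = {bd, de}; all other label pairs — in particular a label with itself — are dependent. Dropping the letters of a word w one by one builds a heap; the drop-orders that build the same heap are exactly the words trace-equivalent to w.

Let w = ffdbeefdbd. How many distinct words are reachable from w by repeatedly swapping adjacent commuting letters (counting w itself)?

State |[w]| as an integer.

12

#0=f has no predecessor
#1=f depends on [0:f]
#2=d depends on [1:f]
#3=b depends on [1:f]
#4=e depends on [3:b]
#5=e depends on [4:e]
#6=f depends on [2:d, 5:e]
#7=d depends on [6:f]
#8=b depends on [6:f]
#9=d depends on [7:d]
sources: [0:f]
N(rest) = Σ N(rest − s) over sources s of rest; N(one piece) = 1:
  size 1 → [8]=1  [9]=1
  size 2 → [7,9]=1  [8,9]=2
  size 3 → [7,8,9]=3
  size 4 → [6,7,8,9]=3
  size 5 → [2,6,7,8,9]=3  [5,6,7,8,9]=3
  size 6 → [2,5,6,7,8,9]=6  [4,5,6,7,8,9]=3
  size 7 → [2,4,5,6,7,8,9]=9  [3,4,5,6,7,8,9]=3
  size 8 → [2,3,4,5,6,7,8,9]=12
  first=0(f) contributes 12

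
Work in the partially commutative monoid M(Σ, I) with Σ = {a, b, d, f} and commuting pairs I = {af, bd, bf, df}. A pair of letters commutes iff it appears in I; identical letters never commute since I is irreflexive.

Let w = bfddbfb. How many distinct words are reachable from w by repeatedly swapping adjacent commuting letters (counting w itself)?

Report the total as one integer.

#0=b has no predecessor
#1=f has no predecessor
#2=d has no predecessor
#3=d depends on [2:d]
#4=b depends on [0:b]
#5=f depends on [1:f]
#6=b depends on [4:b]
sources: [0:b, 1:f, 2:d]
N(rest) = Σ N(rest − s) over sources s of rest; N(one piece) = 1:
  size 1 → [3]=1  [5]=1  [6]=1
  size 2 → [1,5]=1  [2,3]=1  [3,5]=2  [3,6]=2  [4,6]=1  [5,6]=2
  size 3 → [0,4,6]=1  [1,3,5]=3  [1,5,6]=3  [2,3,5]=3  [2,3,6]=3  [3,4,6]=3  [3,5,6]=6  [4,5,6]=3
  size 4 → [0,3,4,6]=4  [0,4,5,6]=4  [1,2,3,5]=6  [1,3,5,6]=12  [1,4,5,6]=6  [2,3,4,6]=6  [2,3,5,6]=12  [3,4,5,6]=12
  size 5 → [0,1,4,5,6]=10  [0,2,3,4,6]=10  [0,3,4,5,6]=20  [1,2,3,5,6]=30  [1,3,4,5,6]=30  [2,3,4,5,6]=30
  first=0(b) contributes 90
  first=1(f) contributes 60
  first=2(d) contributes 60
|[w]| = 210

210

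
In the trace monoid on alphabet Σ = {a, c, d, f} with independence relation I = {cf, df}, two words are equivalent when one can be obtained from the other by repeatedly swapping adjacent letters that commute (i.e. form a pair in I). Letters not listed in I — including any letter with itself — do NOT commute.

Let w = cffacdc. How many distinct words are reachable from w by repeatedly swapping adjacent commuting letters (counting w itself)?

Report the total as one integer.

3

piece 0:c — minimal
piece 1:f — minimal
piece 2:f rests on {1:f}
piece 3:a rests on {0:c, 2:f}
piece 4:c rests on {3:a}
piece 5:d rests on {4:c}
piece 6:c rests on {5:d}
minimal pieces: {0:c, 1:f}
ways to finish when only these pieces remain (= sum over removing one remaining piece with nothing left below it):
  1 left: {6}→1
  2 left: {5,6}→1
  3 left: {4,5,6}→1
  4 left: {3,4,5,6}→1
  5 left: {0,3,4,5,6}→1  {2,3,4,5,6}→1
  placing 0:c first → 1 extensions
  placing 1:f first → 2 extensions
total linear extensions = 3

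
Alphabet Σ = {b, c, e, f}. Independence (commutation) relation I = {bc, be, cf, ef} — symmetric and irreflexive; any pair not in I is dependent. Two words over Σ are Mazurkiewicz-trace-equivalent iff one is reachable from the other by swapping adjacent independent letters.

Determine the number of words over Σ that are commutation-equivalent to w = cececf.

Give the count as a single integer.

drop 0:c onto floor
drop 1:e onto {0:c}
drop 2:c onto {1:e}
drop 3:e onto {2:c}
drop 4:c onto {3:e}
drop 5:f onto floor
ground layer = {0:c, 5:f}
drop-orders for the pieces not yet dropped (sum over which currently-grounded one goes next):
  1 to go: {4} 1  {5} 1
  2 to go: {3,4} 1  {4,5} 2
  3 to go: {2,3,4} 1  {3,4,5} 3
  4 to go: {1,2,3,4} 1  {2,3,4,5} 4
  if 0:c drops first: 5 orders
  if 5:f drops first: 1 orders
heap linearizations: 6

6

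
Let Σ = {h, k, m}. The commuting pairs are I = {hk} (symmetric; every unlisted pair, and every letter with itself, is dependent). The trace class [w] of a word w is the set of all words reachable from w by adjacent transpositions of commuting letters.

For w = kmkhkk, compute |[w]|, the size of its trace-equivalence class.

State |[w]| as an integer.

piece 0:k — minimal
piece 1:m rests on {0:k}
piece 2:k rests on {1:m}
piece 3:h rests on {1:m}
piece 4:k rests on {2:k}
piece 5:k rests on {4:k}
minimal pieces: {0:k}
ways to finish when only these pieces remain (= sum over removing one remaining piece with nothing left below it):
  1 left: {3}→1  {5}→1
  2 left: {3,5}→2  {4,5}→1
  3 left: {2,4,5}→1  {3,4,5}→3
  4 left: {2,3,4,5}→4
  placing 0:k first → 4 extensions

4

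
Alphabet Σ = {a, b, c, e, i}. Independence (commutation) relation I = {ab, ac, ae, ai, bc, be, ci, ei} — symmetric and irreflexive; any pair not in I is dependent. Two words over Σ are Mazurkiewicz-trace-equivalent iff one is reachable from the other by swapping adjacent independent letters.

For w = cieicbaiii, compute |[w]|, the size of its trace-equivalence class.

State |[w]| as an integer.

#0=c has no predecessor
#1=i has no predecessor
#2=e depends on [0:c]
#3=i depends on [1:i]
#4=c depends on [2:e]
#5=b depends on [3:i]
#6=a has no predecessor
#7=i depends on [5:b]
#8=i depends on [7:i]
#9=i depends on [8:i]
sources: [0:c, 1:i, 6:a]
N(rest) = Σ N(rest − s) over sources s of rest; N(one piece) = 1:
  size 1 → [4]=1  [6]=1  [9]=1
  size 2 → [2,4]=1  [4,6]=2  [4,9]=2  [6,9]=2  [8,9]=1
  size 3 → [0,2,4]=1  [2,4,6]=3  [2,4,9]=3  [4,6,9]=6  [4,8,9]=3  [6,8,9]=3  [7,8,9]=1
  size 4 → [0,2,4,6]=4  [0,2,4,9]=4  [2,4,6,9]=12  [2,4,8,9]=6  [4,6,8,9]=12  [4,7,8,9]=4  [5,7,8,9]=1  [6,7,8,9]=4
  size 5 → [0,2,4,6,9]=20  [0,2,4,8,9]=10  [2,4,6,8,9]=30  [2,4,7,8,9]=10  [3,5,7,8,9]=1  [4,5,7,8,9]=5  [4,6,7,8,9]=20  [5,6,7,8,9]=5
  size 6 → [0,2,4,6,8,9]=60  [0,2,4,7,8,9]=20  [1,3,5,7,8,9]=1  [2,4,5,7,8,9]=15  [2,4,6,7,8,9]=60  [3,4,5,7,8,9]=6  [3,5,6,7,8,9]=6  [4,5,6,7,8,9]=30
  size 7 → [0,2,4,5,7,8,9]=35  [0,2,4,6,7,8,9]=140  [1,3,4,5,7,8,9]=7  [1,3,5,6,7,8,9]=7  [2,3,4,5,7,8,9]=21  [2,4,5,6,7,8,9]=105  [3,4,5,6,7,8,9]=42
  size 8 → [0,2,3,4,5,7,8,9]=56  [0,2,4,5,6,7,8,9]=280  [1,2,3,4,5,7,8,9]=28  [1,3,4,5,6,7,8,9]=56  [2,3,4,5,6,7,8,9]=168
  first=0(c) contributes 252
  first=1(i) contributes 504
  first=6(a) contributes 84
|[w]| = 840

840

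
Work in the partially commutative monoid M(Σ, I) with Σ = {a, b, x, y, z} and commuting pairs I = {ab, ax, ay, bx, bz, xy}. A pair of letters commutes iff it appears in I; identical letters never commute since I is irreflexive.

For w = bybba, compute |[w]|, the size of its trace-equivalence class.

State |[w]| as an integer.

piece 0:b — minimal
piece 1:y rests on {0:b}
piece 2:b rests on {1:y}
piece 3:b rests on {2:b}
piece 4:a — minimal
minimal pieces: {0:b, 4:a}
ways to finish when only these pieces remain (= sum over removing one remaining piece with nothing left below it):
  1 left: {3}→1  {4}→1
  2 left: {2,3}→1  {3,4}→2
  3 left: {1,2,3}→1  {2,3,4}→3
  placing 0:b first → 4 extensions
  placing 4:a first → 1 extensions
total linear extensions = 5

5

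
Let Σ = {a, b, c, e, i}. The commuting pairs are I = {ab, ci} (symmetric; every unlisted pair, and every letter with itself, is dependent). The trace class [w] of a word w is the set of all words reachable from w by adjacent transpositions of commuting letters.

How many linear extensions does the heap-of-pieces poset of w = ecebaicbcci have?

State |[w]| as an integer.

#0=e has no predecessor
#1=c depends on [0:e]
#2=e depends on [1:c]
#3=b depends on [2:e]
#4=a depends on [2:e]
#5=i depends on [3:b, 4:a]
#6=c depends on [3:b, 4:a]
#7=b depends on [5:i, 6:c]
#8=c depends on [7:b]
#9=c depends on [8:c]
#10=i depends on [7:b]
sources: [0:e]
N(rest) = Σ N(rest − s) over sources s of rest; N(one piece) = 1:
  size 1 → [9]=1  [10]=1
  size 2 → [8,9]=1  [9,10]=2
  size 3 → [8,9,10]=3
  size 4 → [7,8,9,10]=3
  size 5 → [5,7,8,9,10]=3  [6,7,8,9,10]=3
  size 6 → [5,6,7,8,9,10]=6
  size 7 → [3,5,6,7,8,9,10]=6  [4,5,6,7,8,9,10]=6
  size 8 → [3,4,5,6,7,8,9,10]=12
  size 9 → [2,3,4,5,6,7,8,9,10]=12
  first=0(e) contributes 12

12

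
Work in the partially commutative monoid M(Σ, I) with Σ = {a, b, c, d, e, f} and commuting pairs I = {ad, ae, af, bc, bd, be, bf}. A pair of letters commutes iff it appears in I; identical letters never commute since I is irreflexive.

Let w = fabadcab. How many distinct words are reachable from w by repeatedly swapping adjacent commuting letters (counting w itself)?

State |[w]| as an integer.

drop 0:f onto floor
drop 1:a onto floor
drop 2:b onto {1:a}
drop 3:a onto {2:b}
drop 4:d onto {0:f}
drop 5:c onto {3:a, 4:d}
drop 6:a onto {5:c}
drop 7:b onto {6:a}
ground layer = {0:f, 1:a}
drop-orders for the pieces not yet dropped (sum over which currently-grounded one goes next):
  1 to go: {7} 1
  2 to go: {6,7} 1
  3 to go: {5,6,7} 1
  4 to go: {3,5,6,7} 1  {4,5,6,7} 1
  5 to go: {0,4,5,6,7} 1  {2,3,5,6,7} 1  {3,4,5,6,7} 2
  6 to go: {0,3,4,5,6,7} 3  {1,2,3,5,6,7} 1  {2,3,4,5,6,7} 3
  if 0:f drops first: 4 orders
  if 1:a drops first: 6 orders
heap linearizations: 10

10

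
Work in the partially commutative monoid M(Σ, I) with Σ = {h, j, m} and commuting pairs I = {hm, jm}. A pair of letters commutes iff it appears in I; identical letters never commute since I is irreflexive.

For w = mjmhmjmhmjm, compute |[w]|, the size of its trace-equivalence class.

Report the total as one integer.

0(m) covers ∅
1(j) covers ∅
2(m) covers 0:m
3(h) covers 1:j
4(m) covers 2:m
5(j) covers 3:h
6(m) covers 4:m
7(h) covers 5:j
8(m) covers 6:m
9(j) covers 7:h
10(m) covers 8:m
floor of heap: 0:m, 1:j
completions by unplaced set U, small U first (add the entries for U minus each lowest piece of U):
  |U|=1: {9}:1  {10}:1
  |U|=2: {7,9}:1  {8,10}:1  {9,10}:2
  |U|=3: {5,7,9}:1  {6,8,10}:1  {7,9,10}:3  {8,9,10}:3
  |U|=4: {3,5,7,9}:1  {4,6,8,10}:1  {5,7,9,10}:4  {6,8,9,10}:4  {7,8,9,10}:6
  |U|=5: {1,3,5,7,9}:1  {2,4,6,8,10}:1  {3,5,7,9,10}:5  {4,6,8,9,10}:5  {5,7,8,9,10}:10  {6,7,8,9,10}:10
  |U|=6: {0,2,4,6,8,10}:1  {1,3,5,7,9,10}:6  {2,4,6,8,9,10}:6  {3,5,7,8,9,10}:15  {4,6,7,8,9,10}:15  {5,6,7,8,9,10}:20
  |U|=7: {0,2,4,6,8,9,10}:7  {1,3,5,7,8,9,10}:21  {2,4,6,7,8,9,10}:21  {3,5,6,7,8,9,10}:35  {4,5,6,7,8,9,10}:35
  |U|=8: {0,2,4,6,7,8,9,10}:28  {1,3,5,6,7,8,9,10}:56  {2,4,5,6,7,8,9,10}:56  {3,4,5,6,7,8,9,10}:70
  |U|=9: {0,2,4,5,6,7,8,9,10}:84  {1,3,4,5,6,7,8,9,10}:126  {2,3,4,5,6,7,8,9,10}:126
  start at 0(m): 252
  start at 1(j): 210
sum over floor = 462

462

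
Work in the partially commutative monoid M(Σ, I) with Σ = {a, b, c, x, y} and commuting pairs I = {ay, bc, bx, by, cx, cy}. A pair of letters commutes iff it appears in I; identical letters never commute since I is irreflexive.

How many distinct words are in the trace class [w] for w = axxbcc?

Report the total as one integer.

#0=a has no predecessor
#1=x depends on [0:a]
#2=x depends on [1:x]
#3=b depends on [0:a]
#4=c depends on [0:a]
#5=c depends on [4:c]
sources: [0:a]
N(rest) = Σ N(rest − s) over sources s of rest; N(one piece) = 1:
  size 1 → [2]=1  [3]=1  [5]=1
  size 2 → [1,2]=1  [2,3]=2  [2,5]=2  [3,5]=2  [4,5]=1
  size 3 → [1,2,3]=3  [1,2,5]=3  [2,3,5]=6  [2,4,5]=3  [3,4,5]=3
  size 4 → [1,2,3,5]=12  [1,2,4,5]=6  [2,3,4,5]=12
  first=0(a) contributes 30

30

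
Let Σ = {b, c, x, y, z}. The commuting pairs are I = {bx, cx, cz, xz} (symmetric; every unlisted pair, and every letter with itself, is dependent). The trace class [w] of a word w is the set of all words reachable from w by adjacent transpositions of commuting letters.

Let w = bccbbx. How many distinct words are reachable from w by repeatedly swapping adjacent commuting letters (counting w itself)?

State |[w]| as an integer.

6

piece 0:b — minimal
piece 1:c rests on {0:b}
piece 2:c rests on {1:c}
piece 3:b rests on {2:c}
piece 4:b rests on {3:b}
piece 5:x — minimal
minimal pieces: {0:b, 5:x}
ways to finish when only these pieces remain (= sum over removing one remaining piece with nothing left below it):
  1 left: {4}→1  {5}→1
  2 left: {3,4}→1  {4,5}→2
  3 left: {2,3,4}→1  {3,4,5}→3
  4 left: {1,2,3,4}→1  {2,3,4,5}→4
  placing 0:b first → 5 extensions
  placing 5:x first → 1 extensions
total linear extensions = 6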